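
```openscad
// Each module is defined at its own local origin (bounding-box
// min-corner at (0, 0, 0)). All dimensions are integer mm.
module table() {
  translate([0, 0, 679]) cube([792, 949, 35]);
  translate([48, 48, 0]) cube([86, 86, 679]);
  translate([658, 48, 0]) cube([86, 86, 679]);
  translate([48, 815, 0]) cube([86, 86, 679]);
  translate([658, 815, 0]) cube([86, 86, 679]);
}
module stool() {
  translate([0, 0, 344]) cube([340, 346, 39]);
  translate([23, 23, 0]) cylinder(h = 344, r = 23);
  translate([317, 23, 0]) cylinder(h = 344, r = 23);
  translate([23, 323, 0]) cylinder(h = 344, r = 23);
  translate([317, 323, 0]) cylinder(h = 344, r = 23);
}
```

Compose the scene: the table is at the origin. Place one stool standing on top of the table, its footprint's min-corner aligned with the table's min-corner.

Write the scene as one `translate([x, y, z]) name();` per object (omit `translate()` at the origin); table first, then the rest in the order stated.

table();
translate([0, 0, 714]) stool();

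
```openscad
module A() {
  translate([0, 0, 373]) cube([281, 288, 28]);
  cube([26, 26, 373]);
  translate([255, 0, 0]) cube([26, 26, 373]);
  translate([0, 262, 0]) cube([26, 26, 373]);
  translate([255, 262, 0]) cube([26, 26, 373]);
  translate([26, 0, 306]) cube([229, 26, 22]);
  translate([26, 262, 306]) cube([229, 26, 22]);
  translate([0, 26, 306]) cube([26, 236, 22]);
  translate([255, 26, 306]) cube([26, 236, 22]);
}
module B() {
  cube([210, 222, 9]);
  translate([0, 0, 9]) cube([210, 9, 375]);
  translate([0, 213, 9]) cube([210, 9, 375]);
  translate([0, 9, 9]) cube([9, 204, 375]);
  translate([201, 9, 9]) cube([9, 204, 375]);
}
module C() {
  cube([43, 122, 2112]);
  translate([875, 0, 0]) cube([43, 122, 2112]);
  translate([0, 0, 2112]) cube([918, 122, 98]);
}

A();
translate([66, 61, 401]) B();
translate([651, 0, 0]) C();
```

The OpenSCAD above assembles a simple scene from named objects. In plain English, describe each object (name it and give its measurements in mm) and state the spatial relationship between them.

A is a simple wooden stool: a rectangular seat 281 mm (x) by 288 mm (y), 28 mm thick, top face at z = 401 mm, on four square legs, each 26×26 mm in cross-section. The legs rest on z = 0, each flush with a corner of the seat. Four stretchers, 26 mm wide and 22 mm tall, connect adjacent legs with their undersides at z = 306 mm, each running between the inner faces of the legs it joins and aligned with the legs' outer faces on the other axis.

B is an open-topped rectangular box: outside dimensions 210×222×384 mm, with a uniform wall and base thickness of 9 mm. The base is a full 210×222 slab on the floor; four walls sit on top of the base. The front and back walls (the −y and +y sides) span the full width; the two side walls fit between them.

C is a rectangular door frame: two vertical jambs of 43×122 mm section, 2112 mm tall, with a clear opening 832 mm wide between their inner faces. A header 98 mm tall and 122 mm deep lies on top of the jambs and spans the full outside width.

The open box is on top of the stool. The door frame is on the floor beside the stool on its +x side.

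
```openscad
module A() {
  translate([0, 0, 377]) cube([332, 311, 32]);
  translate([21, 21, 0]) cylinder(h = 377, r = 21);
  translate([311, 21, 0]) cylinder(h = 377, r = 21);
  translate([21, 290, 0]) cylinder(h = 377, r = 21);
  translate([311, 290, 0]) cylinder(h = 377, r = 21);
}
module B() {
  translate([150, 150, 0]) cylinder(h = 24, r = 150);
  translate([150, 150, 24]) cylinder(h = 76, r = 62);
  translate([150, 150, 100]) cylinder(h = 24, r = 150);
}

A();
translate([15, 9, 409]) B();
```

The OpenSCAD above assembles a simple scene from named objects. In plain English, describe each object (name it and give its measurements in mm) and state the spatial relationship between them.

A is a simple wooden stool: a rectangular seat 332 mm (x) by 311 mm (y), 32 mm thick, top face at z = 409 mm, on four round legs, each 42 mm in diameter. The legs rest on z = 0, each leg's axis is inset half a diameter from the nearest pair of seat edges (so the leg's bounding box is flush with the corner).

B is a spool: two coaxial disc flanges of radius 150 mm and thickness 24 mm, joined by a core cylinder of radius 62 mm and height 76 mm. The lower flange rests on z = 0 and the three cylinders share a vertical axis.

The spool is on top of the stool.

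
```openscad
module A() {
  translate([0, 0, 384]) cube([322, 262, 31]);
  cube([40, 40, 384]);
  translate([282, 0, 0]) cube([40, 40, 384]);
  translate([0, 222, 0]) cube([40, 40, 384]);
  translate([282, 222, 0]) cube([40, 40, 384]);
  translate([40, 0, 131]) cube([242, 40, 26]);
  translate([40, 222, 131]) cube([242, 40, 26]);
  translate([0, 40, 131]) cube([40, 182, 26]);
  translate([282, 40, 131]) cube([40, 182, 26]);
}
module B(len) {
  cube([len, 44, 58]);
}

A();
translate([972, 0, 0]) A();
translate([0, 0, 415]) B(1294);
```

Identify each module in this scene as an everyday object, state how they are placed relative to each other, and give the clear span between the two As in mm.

A is a stool. B is a beam. A beam spans the tops of two stools. The clear span between the two stools is 650 mm.

Second stool starts at x = 972; first ends at x = 322; clear span = 972 − 322 = 650 mm.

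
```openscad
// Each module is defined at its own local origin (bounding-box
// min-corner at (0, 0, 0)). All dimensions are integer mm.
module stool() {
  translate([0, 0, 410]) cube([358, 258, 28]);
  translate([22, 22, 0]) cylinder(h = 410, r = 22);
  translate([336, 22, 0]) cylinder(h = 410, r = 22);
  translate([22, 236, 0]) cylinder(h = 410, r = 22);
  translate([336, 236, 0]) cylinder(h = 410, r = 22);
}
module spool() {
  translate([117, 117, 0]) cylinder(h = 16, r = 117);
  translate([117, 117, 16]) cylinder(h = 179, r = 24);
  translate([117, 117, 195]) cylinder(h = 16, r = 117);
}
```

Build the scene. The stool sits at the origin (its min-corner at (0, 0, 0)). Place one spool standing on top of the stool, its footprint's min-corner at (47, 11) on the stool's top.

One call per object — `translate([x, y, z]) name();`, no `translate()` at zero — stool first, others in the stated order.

stool();
translate([47, 11, 438]) spool();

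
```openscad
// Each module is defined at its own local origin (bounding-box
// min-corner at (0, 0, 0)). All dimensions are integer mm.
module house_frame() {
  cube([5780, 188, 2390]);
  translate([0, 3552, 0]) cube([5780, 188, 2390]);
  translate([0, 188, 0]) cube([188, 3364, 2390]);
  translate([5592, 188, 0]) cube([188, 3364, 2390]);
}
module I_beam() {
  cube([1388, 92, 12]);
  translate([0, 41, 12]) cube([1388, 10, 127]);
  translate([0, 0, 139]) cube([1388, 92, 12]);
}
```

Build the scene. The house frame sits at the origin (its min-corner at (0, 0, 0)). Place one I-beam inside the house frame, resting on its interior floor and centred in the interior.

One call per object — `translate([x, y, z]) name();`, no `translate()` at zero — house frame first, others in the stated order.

house_frame();
translate([2196, 1824, 0]) I_beam();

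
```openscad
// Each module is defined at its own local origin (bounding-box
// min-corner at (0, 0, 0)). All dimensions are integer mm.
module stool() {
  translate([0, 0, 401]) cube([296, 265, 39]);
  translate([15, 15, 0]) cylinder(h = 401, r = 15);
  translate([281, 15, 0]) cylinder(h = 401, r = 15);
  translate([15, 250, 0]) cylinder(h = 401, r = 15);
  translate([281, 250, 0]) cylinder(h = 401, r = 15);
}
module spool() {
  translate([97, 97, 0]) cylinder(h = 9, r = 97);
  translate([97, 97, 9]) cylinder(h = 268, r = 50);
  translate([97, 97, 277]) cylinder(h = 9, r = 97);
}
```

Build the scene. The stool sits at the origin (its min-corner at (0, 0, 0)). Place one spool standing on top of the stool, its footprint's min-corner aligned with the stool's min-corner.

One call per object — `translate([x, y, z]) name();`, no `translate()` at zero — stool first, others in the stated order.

stool();
translate([0, 0, 440]) spool();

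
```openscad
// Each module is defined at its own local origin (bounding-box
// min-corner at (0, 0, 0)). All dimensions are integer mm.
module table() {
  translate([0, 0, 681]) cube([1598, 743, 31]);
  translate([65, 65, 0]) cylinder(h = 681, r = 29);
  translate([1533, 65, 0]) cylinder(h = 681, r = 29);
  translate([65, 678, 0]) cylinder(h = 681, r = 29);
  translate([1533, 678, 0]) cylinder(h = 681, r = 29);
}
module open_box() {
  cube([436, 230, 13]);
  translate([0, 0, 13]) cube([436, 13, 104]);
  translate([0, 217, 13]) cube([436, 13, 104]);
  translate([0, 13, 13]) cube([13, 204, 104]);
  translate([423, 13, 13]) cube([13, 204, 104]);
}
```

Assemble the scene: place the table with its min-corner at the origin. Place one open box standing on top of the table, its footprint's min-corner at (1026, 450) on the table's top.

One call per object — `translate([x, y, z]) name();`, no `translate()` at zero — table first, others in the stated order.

table();
translate([1026, 450, 712]) open_box();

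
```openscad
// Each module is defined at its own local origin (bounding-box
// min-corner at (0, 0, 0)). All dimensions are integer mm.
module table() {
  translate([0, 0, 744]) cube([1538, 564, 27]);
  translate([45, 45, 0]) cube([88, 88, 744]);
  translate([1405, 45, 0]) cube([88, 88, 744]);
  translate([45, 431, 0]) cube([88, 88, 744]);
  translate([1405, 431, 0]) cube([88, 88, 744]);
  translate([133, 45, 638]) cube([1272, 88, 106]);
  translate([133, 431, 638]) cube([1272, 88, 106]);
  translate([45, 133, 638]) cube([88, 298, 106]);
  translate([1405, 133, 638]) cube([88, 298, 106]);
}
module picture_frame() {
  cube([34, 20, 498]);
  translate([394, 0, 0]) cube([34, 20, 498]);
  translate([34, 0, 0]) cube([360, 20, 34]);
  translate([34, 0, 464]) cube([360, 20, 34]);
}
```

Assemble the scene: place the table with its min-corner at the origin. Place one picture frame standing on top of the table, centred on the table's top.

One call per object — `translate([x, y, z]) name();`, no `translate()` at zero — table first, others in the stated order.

table();
translate([555, 272, 771]) picture_frame();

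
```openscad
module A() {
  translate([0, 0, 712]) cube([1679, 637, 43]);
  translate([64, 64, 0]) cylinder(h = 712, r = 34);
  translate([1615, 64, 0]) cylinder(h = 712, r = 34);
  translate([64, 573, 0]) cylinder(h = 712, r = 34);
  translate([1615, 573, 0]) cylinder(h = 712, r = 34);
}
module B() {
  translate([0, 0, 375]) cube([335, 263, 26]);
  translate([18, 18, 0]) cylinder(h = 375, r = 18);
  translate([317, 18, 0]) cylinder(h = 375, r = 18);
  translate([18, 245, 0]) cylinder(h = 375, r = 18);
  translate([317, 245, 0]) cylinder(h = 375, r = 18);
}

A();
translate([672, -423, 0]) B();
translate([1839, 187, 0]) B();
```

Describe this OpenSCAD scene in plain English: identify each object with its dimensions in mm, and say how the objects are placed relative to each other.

A is a table: top 1679 mm (x) × 637 mm (y), 43 mm thick, upper face at z = 755 mm, on four round legs of 68 mm diameter, each leg's bounding box inset 30 mm from the nearest pair of top edges, running from z = 0 to the bottom of the top.

B is a simple wooden stool: a rectangular seat 335 mm (x) by 263 mm (y), 26 mm thick, top face at z = 401 mm, on four round legs, each 36 mm in diameter. The legs rest on z = 0, each leg's axis is inset half a diameter from the nearest pair of seat edges (so the leg's bounding box is flush with the corner).

Two stools sit around the table at the −y, +x sides.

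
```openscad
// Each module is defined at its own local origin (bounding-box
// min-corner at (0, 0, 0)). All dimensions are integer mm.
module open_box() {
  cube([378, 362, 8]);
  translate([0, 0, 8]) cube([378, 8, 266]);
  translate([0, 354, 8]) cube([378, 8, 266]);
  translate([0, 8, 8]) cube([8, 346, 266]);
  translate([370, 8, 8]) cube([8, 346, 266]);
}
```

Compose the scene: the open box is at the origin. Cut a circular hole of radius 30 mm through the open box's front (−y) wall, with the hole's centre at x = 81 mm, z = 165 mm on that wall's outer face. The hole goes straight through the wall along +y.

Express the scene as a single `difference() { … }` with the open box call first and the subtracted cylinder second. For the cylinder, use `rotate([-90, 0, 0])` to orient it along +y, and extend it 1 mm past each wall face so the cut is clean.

difference() {
  open_box();
  translate([81, -1, 165]) rotate([-90, 0, 0]) cylinder(h = 10, r = 30);
}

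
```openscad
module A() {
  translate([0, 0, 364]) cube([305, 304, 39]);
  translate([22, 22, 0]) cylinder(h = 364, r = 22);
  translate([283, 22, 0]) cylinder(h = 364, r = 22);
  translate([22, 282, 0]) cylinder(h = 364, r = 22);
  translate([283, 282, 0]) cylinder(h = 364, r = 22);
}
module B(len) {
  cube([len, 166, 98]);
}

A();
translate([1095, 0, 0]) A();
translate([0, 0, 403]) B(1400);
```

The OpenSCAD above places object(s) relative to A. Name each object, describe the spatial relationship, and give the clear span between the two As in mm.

Second stool starts at x = 1095; first ends at x = 305; clear span = 1095 − 305 = 790 mm.

A is a stool. B is a beam. A beam spans the tops of two stools. The clear span between the two stools is 790 mm.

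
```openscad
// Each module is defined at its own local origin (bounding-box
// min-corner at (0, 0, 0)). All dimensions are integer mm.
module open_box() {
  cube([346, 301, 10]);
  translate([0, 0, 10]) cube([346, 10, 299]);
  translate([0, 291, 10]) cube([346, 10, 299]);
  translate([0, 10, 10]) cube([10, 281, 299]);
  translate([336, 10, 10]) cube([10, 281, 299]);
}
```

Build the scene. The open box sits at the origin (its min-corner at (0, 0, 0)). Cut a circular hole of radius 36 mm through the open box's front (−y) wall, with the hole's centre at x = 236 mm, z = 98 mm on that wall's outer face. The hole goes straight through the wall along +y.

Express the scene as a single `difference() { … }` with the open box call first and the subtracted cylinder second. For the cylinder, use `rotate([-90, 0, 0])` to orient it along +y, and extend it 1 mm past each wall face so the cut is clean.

difference() {
  open_box();
  translate([236, -1, 98]) rotate([-90, 0, 0]) cylinder(h = 12, r = 36);
}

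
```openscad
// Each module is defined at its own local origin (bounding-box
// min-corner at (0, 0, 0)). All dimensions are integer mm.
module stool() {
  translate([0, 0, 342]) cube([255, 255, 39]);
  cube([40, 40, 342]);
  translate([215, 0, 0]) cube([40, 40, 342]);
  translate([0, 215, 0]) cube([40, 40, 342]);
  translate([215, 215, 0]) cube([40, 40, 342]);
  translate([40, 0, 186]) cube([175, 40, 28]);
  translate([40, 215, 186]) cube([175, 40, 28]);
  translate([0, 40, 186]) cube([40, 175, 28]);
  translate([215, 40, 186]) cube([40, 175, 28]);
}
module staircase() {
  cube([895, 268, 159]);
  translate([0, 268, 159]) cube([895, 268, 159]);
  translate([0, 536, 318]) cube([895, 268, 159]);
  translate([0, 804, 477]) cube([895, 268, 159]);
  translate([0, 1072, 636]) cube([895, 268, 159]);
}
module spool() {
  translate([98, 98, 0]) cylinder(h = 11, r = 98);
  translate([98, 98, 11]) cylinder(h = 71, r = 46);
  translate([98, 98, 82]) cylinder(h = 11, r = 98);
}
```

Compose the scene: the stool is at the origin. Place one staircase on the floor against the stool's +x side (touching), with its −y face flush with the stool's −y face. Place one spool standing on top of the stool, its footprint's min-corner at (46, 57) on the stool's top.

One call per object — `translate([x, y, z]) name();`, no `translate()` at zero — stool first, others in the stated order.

stool();
translate([255, 0, 0]) staircase();
translate([46, 57, 381]) spool();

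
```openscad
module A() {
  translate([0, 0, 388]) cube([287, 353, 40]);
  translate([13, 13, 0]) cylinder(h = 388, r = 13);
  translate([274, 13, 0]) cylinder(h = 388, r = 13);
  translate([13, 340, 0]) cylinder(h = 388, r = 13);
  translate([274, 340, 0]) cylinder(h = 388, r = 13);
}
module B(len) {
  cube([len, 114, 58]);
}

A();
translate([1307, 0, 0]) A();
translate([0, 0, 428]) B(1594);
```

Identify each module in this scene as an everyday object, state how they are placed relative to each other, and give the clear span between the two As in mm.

A is a stool. B is a beam. A beam spans the tops of two stools. The clear span between the two stools is 1020 mm.

Second stool starts at x = 1307; first ends at x = 287; clear span = 1307 − 287 = 1020 mm.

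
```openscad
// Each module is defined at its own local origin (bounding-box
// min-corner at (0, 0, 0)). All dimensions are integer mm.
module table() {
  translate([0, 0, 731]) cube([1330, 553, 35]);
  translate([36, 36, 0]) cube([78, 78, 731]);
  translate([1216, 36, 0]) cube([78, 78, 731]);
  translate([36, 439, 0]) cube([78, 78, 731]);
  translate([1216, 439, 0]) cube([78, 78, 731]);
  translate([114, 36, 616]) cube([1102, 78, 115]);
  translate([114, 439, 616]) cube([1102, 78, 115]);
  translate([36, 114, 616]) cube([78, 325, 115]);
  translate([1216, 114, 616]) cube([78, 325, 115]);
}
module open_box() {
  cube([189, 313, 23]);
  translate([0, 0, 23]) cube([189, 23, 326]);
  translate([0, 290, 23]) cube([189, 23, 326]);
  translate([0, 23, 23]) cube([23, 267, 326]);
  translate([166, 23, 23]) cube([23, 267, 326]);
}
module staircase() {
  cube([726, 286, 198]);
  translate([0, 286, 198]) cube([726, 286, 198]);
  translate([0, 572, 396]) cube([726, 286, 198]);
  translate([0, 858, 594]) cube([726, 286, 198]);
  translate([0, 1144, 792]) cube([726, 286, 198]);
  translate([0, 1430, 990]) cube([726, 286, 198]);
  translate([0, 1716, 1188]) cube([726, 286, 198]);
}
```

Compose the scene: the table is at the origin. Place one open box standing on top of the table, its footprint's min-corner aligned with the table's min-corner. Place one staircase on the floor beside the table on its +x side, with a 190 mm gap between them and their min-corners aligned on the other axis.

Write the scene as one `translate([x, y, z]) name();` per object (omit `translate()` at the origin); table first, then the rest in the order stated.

table();
translate([0, 0, 766]) open_box();
translate([1520, 0, 0]) staircase();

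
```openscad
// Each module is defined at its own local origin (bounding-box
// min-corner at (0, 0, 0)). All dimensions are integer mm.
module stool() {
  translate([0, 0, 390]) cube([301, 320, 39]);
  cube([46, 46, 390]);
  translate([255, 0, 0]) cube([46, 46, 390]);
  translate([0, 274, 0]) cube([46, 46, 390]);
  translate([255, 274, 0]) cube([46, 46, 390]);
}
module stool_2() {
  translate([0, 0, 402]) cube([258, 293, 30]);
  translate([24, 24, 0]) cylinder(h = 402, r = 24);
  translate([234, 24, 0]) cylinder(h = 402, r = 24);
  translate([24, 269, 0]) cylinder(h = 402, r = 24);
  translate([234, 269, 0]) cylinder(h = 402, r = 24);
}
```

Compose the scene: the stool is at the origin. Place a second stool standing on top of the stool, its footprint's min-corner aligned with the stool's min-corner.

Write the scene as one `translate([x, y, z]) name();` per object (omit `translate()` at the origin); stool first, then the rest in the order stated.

stool();
translate([0, 0, 429]) stool_2();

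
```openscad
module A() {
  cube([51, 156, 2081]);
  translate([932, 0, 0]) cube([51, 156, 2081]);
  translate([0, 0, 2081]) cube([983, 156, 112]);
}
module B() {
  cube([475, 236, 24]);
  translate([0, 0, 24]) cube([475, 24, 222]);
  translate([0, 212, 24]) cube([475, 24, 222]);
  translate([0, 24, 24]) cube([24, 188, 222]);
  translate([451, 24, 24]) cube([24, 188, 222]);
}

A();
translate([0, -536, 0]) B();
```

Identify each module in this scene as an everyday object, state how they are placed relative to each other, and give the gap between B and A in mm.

The open box's nearest face is 300 mm from the door frame's −y face.

A is a door frame. B is an open box. The open box is on the floor beside the door frame on its −y side. The gap between the open box and the door frame is 300 mm.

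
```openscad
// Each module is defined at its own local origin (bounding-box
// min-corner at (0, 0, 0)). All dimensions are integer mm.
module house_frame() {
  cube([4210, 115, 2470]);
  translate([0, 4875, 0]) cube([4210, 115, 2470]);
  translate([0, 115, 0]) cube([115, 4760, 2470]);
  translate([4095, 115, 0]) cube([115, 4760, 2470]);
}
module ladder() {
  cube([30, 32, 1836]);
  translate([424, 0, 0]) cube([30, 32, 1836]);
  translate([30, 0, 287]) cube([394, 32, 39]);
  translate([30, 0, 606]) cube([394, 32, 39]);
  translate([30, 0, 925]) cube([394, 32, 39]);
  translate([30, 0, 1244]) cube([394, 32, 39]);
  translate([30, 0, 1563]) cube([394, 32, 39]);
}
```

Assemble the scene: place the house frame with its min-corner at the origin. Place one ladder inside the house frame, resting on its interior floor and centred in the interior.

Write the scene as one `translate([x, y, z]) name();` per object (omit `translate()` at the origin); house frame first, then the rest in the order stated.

house_frame();
translate([1878, 2479, 0]) ladder();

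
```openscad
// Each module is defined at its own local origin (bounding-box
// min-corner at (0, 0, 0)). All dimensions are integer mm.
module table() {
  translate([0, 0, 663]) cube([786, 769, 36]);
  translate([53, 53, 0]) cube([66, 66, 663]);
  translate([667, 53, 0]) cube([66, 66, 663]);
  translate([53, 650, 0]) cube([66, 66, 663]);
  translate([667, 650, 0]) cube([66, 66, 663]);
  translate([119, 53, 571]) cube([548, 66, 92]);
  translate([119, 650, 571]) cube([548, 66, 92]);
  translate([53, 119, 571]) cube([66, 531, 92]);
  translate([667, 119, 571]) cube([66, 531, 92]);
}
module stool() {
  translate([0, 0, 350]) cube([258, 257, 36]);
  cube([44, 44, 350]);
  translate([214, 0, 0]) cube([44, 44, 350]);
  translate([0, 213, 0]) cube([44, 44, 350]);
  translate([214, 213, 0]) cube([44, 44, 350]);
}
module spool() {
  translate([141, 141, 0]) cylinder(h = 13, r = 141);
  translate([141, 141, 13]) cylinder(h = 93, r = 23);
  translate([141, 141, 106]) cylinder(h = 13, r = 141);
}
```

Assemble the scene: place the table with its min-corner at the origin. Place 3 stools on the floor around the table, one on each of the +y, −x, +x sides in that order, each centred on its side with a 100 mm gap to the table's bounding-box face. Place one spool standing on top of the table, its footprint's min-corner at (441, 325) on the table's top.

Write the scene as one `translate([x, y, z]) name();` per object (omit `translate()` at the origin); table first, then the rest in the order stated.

table();
translate([264, 869, 0]) stool();
translate([-358, 256, 0]) stool();
translate([886, 256, 0]) stool();
translate([441, 325, 699]) spool();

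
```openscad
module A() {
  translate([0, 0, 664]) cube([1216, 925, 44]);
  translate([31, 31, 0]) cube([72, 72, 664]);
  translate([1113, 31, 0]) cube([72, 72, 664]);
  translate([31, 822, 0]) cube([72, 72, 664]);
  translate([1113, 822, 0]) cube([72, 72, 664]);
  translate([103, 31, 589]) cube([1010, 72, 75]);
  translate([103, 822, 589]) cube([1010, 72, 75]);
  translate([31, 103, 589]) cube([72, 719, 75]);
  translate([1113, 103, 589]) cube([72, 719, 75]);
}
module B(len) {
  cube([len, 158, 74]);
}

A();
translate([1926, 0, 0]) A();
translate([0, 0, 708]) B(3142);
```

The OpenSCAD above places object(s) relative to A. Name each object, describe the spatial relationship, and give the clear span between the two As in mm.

Second table starts at x = 1926; first ends at x = 1216; clear span = 1926 − 1216 = 710 mm.

A is a table. B is a beam. A beam spans the tops of two tables. The clear span between the two tables is 710 mm.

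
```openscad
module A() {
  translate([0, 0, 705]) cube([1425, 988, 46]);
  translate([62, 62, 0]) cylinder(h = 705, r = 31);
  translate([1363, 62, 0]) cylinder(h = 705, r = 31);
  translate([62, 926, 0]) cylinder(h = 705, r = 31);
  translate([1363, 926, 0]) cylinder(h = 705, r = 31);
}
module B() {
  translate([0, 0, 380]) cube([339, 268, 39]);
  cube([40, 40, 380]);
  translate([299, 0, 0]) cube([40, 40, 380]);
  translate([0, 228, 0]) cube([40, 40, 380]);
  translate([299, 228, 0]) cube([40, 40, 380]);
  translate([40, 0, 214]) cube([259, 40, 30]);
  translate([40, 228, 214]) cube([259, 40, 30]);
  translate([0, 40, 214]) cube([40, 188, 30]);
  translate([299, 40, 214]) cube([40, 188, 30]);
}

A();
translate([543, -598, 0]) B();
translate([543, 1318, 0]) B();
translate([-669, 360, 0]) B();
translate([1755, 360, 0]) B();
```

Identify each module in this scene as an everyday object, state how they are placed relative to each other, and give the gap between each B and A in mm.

Each stool's nearest face is 330 mm from the table's bounding box.

A is a table. B is a stool. Four stools sit around the table at the −y, +y, −x, +x sides. The gap between each stool and the table is 330 mm.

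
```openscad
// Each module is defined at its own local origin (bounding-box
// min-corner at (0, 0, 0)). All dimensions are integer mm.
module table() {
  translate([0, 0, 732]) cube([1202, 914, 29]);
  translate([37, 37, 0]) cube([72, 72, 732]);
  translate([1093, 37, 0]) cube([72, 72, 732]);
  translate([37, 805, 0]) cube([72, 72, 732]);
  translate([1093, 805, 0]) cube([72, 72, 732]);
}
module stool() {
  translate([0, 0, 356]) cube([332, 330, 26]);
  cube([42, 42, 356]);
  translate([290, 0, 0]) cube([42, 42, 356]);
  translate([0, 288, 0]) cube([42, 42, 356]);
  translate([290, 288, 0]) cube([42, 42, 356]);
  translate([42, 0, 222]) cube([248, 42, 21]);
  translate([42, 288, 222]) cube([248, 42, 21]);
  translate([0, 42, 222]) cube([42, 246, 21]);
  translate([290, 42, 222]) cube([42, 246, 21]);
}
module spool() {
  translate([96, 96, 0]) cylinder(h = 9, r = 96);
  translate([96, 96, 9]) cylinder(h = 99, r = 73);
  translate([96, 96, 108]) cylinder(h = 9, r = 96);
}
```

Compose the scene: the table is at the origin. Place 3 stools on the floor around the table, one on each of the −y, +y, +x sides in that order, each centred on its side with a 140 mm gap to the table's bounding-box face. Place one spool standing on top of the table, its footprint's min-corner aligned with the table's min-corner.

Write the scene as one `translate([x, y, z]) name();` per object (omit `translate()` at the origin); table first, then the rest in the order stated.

table();
translate([435, -470, 0]) stool();
translate([435, 1054, 0]) stool();
translate([1342, 292, 0]) stool();
translate([0, 0, 761]) spool();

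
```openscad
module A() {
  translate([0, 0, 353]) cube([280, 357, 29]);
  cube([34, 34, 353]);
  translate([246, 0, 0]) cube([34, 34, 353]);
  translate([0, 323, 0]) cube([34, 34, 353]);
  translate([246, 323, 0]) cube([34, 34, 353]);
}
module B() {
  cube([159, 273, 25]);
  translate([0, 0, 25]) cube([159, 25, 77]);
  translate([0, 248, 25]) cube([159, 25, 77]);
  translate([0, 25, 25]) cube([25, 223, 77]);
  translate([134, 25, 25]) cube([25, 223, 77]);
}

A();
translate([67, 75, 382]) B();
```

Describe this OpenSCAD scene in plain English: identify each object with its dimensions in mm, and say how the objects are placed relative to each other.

A is a four-legged stool. The seat is 280×357 mm, 29 mm thick, top at z = 382 mm. It stands on four square legs, each 34×34 mm in cross-section, from z = 0 to the seat underside, each flush with a corner of the seat.

B is an open-topped rectangular box: outside dimensions 159×273×102 mm, with a uniform wall and base thickness of 25 mm. The base is a full 159×273 slab on the floor; four walls sit on top of the base. The front and back walls (the −y and +y sides) span the full width; the two side walls fit between them.

The open box is on top of the stool.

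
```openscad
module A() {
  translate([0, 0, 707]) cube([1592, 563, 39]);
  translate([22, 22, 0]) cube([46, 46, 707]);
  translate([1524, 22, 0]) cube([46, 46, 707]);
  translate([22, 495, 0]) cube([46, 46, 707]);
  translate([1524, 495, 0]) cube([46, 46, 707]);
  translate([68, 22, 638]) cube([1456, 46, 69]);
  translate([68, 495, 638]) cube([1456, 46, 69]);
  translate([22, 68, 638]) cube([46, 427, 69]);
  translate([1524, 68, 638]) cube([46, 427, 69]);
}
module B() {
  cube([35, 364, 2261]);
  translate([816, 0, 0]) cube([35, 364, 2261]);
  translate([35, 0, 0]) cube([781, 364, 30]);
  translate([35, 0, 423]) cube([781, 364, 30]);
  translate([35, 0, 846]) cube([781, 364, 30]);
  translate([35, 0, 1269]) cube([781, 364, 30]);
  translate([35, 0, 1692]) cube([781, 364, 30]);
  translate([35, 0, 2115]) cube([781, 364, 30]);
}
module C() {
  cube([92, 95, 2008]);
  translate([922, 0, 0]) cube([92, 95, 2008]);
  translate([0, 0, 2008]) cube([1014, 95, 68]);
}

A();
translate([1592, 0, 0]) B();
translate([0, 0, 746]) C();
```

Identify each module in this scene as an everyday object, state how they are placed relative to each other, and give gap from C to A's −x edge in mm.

A is a table. B is a bookshelf. C is a door frame. The bookshelf is against the table's +x side, with their −y faces flush. The door frame is on top of the table. The gap from the door frame to the table's −x edge is 0 mm.

The door frame's min-x is at 0; the table's min-x is 0; gap = 0 mm.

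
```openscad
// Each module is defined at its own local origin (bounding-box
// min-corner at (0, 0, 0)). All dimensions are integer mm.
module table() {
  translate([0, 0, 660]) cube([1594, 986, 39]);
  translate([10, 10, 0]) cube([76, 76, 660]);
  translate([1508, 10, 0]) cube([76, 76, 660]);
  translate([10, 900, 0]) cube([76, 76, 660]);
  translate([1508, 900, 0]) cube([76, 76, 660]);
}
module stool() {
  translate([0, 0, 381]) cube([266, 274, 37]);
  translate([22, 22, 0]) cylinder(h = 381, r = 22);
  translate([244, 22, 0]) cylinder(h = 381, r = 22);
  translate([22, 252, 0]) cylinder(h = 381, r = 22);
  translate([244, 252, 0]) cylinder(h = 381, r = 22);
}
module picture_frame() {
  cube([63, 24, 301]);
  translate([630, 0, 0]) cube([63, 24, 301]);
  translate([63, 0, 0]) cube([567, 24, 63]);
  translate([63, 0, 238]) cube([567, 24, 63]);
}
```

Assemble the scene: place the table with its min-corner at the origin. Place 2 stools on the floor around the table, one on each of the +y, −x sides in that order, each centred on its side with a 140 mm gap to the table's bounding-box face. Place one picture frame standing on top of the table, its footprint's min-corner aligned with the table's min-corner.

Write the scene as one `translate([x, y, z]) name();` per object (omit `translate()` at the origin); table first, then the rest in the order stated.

table();
translate([664, 1126, 0]) stool();
translate([-406, 356, 0]) stool();
translate([0, 0, 699]) picture_frame();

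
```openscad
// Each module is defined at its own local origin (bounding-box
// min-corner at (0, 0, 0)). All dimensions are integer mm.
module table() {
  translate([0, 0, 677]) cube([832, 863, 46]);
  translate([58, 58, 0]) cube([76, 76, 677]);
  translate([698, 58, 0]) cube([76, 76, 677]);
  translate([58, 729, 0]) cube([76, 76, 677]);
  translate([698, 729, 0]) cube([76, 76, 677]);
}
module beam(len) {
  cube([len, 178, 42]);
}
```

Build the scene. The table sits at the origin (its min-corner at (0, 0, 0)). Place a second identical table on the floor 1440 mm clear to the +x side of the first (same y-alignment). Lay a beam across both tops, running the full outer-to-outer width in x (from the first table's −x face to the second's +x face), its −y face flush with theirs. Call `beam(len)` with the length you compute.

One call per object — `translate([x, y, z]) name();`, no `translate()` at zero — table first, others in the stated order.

table();
translate([2272, 0, 0]) table();
translate([0, 0, 723]) beam(3104);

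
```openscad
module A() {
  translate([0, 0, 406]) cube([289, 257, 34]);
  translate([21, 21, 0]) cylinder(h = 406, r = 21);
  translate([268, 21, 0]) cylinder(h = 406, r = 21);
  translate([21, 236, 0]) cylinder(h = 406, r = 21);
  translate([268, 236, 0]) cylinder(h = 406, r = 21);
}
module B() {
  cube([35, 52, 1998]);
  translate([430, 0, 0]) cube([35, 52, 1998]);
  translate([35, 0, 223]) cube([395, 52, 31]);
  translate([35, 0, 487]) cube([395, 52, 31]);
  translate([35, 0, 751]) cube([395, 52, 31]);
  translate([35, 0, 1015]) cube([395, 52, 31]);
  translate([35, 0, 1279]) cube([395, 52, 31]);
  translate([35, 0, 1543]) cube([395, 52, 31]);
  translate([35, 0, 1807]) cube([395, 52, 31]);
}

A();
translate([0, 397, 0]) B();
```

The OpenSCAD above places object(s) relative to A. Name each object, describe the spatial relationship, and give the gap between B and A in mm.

The ladder's nearest face is 140 mm from the stool's +y face.

A is a stool. B is a ladder. The ladder is on the floor beside the stool on its +y side. The gap between the ladder and the stool is 140 mm.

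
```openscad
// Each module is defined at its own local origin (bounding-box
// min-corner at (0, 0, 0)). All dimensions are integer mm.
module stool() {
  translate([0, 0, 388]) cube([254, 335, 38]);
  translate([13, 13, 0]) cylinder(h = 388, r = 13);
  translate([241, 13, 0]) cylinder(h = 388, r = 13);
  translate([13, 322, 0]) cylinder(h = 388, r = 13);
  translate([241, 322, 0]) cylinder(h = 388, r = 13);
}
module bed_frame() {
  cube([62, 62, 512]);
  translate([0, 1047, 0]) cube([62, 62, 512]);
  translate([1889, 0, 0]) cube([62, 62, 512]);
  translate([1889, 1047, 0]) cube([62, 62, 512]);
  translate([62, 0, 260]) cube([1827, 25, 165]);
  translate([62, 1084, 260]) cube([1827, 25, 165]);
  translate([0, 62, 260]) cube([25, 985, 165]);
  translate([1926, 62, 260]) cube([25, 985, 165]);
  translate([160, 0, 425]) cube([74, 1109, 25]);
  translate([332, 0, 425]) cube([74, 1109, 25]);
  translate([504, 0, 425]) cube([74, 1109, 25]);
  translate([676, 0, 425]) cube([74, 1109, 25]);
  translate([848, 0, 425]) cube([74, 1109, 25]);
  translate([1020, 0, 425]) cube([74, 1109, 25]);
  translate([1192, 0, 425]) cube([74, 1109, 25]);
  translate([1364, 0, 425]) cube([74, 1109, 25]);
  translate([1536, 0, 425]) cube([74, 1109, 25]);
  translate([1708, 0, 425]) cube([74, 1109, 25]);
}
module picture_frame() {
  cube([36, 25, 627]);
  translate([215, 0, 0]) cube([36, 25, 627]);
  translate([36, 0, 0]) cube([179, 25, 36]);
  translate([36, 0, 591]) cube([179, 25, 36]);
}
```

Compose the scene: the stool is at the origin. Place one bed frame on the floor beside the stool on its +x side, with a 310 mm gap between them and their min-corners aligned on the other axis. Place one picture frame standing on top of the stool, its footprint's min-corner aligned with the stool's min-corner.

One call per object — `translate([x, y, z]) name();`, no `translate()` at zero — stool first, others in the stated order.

stool();
translate([564, 0, 0]) bed_frame();
translate([0, 0, 426]) picture_frame();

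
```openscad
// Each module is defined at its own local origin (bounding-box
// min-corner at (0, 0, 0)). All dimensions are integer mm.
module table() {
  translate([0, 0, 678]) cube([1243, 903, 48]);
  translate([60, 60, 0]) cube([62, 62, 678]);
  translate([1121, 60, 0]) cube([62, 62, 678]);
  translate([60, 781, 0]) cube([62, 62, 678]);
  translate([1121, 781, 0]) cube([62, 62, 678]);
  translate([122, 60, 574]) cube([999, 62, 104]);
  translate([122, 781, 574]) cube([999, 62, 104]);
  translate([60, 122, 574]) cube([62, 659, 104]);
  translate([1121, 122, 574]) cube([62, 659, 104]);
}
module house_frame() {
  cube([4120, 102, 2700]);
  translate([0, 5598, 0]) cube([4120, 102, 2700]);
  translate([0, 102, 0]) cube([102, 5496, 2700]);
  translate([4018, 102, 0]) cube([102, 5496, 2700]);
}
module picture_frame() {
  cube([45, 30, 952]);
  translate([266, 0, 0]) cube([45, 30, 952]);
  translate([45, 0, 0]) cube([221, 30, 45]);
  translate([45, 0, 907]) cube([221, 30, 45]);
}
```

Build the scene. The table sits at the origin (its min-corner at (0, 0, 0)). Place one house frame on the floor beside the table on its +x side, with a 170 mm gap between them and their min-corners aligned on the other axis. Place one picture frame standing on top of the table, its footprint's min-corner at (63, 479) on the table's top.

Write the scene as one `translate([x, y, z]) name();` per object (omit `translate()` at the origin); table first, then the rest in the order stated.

table();
translate([1413, 0, 0]) house_frame();
translate([63, 479, 726]) picture_frame();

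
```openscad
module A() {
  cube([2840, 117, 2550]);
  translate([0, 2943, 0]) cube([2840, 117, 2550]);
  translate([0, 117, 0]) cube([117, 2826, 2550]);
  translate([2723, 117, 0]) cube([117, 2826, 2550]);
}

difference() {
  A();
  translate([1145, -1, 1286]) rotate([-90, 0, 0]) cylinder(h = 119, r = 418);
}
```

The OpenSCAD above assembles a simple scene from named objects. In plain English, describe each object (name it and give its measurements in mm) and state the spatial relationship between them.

A is a box-shaped house frame (walls only): outside footprint 2840×3060 mm, wall height 2550 mm, wall thickness 117 mm. The two y-facing walls run the full x-width; the two x-facing walls fit between the inner faces of the y-facing walls.

The house frame has a circular hole of radius 418 mm through its front wall, centred at (x = 1145, z = 1286).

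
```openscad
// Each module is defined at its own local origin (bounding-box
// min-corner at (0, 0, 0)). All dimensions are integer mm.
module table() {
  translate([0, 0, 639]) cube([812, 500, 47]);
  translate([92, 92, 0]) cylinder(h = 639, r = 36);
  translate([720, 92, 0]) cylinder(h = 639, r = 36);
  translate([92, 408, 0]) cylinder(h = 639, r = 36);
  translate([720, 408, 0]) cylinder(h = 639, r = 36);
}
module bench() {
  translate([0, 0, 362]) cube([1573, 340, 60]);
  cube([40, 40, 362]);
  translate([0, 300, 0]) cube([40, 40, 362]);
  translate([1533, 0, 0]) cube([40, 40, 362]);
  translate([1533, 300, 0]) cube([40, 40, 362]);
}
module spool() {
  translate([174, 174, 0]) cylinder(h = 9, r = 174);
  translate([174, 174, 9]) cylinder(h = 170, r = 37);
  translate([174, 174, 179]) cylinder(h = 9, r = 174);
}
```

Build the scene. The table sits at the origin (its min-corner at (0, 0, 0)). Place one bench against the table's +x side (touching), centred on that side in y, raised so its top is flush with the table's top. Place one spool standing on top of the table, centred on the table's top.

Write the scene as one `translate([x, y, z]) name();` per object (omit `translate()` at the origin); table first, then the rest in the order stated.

table();
translate([812, 80, 264]) bench();
translate([232, 76, 686]) spool();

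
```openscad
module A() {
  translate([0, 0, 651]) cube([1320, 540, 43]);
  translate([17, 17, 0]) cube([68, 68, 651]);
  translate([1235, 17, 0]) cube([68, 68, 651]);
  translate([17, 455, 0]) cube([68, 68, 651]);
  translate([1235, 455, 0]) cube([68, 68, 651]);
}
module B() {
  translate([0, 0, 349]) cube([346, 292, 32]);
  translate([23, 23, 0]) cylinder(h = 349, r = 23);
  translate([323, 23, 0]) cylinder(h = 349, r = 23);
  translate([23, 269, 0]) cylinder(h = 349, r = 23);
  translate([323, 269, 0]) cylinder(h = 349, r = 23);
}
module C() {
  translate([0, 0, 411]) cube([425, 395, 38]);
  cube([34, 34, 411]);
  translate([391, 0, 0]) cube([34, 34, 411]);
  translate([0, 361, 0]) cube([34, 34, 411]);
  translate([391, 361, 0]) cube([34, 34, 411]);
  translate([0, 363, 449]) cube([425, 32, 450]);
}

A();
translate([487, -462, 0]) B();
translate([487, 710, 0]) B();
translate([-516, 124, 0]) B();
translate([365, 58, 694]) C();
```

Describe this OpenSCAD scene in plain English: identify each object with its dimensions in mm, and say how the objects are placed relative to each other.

A is a rectangular dining table. The top is 1320×540×43 mm with its upper surface at z = 694 mm. It stands on four 68×68 mm square legs, each inset 17 mm from the nearest pair of top edges, running from the floor to the underside of the top.

B is a four-legged stool. The seat is 346×292 mm, 32 mm thick, top at z = 381 mm. It stands on four round legs, each 46 mm in diameter, from z = 0 to the seat underside, each leg's axis is inset half a diameter from the nearest pair of seat edges (so the leg's bounding box is flush with the corner).

C is a chair. The seat is a 425×395×38 mm slab with its top at z = 449 mm, on four 34×34 mm corner legs (flush with the seat edges, standing on z = 0). A flat backrest 32 mm thick, 450 mm tall, spans the full seat width and rises from the seat top along its +y edge, rear face flush with the rear of the seat.

Three stools sit around the table at the −y, +y, −x sides. The chair is on top of the table.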